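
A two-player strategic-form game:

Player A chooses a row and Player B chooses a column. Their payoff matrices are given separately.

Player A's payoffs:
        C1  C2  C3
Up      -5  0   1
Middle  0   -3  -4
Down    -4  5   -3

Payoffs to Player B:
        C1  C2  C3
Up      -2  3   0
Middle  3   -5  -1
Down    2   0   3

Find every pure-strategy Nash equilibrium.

The unique pure-strategy Nash equilibrium is (Middle, C1).

(Up, C1): Player A can switch to Middle (-5 → 0). Not NE.
(Up, C2): Player A can switch to Down (0 → 5). Not NE.
(Up, C3): Player B can switch to C2 (0 → 3). Not NE.
(Middle, C1): Player A gets 0, best alternative -4; Player B gets 3, best alternative -1. No profitable deviation — NE.
(Middle, C2): Player A can switch to Up (-3 → 0). Not NE.
(Middle, C3): Player A can switch to Up (-4 → 1). Not NE.
(Down, C1): Player A can switch to Middle (-4 → 0). Not NE.
(Down, C2): Player B can switch to C1 (0 → 2). Not NE.
(Down, C3): Player A can switch to Up (-3 → 1). Not NE.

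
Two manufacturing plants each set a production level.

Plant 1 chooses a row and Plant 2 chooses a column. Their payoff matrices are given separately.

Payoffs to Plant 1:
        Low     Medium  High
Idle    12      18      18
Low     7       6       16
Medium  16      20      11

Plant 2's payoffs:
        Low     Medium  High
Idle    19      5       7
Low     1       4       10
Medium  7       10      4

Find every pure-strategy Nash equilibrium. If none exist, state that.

(Medium, Medium)

Plant 1 against Low: payoffs 12, 7, 16 → best response Medium.
Plant 1 against Medium: payoffs 18, 6, 20 → best response Medium.
Plant 1 against High: payoffs 18, 16, 11 → best response Idle.
Plant 2 against Idle: payoffs 19, 5, 7 → best response Low.
Plant 2 against Low: payoffs 1, 4, 10 → best response High.
Plant 2 against Medium: payoffs 7, 10, 4 → best response Medium.
Mutual best responses: (Medium, Medium).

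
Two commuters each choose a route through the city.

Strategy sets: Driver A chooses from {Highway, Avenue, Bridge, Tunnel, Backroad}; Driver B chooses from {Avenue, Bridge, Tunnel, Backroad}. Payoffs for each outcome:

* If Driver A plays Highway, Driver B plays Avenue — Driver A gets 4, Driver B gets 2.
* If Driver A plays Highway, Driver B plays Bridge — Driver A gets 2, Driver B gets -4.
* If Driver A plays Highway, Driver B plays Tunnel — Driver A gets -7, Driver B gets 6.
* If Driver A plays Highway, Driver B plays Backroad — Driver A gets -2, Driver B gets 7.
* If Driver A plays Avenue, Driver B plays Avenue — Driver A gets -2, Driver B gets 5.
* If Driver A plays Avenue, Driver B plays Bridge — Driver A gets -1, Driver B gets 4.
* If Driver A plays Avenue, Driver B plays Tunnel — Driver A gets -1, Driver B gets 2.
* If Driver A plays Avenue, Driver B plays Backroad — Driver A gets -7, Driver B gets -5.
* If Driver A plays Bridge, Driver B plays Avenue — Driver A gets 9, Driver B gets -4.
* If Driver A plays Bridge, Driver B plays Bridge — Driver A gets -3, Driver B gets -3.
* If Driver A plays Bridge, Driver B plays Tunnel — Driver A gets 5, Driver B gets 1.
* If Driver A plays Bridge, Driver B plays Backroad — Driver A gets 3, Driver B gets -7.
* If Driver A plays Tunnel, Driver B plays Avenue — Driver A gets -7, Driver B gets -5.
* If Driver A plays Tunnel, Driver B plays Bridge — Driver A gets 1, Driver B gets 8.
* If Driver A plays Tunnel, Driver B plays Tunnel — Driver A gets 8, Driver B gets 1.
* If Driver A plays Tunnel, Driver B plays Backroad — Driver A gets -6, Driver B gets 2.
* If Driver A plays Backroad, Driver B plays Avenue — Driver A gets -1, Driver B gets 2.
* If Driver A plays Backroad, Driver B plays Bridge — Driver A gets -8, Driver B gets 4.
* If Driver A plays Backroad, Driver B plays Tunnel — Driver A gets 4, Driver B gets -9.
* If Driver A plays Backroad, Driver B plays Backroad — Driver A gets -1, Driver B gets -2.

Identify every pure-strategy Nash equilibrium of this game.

Driver A against Avenue: payoffs 4, -2, 9, -7, -1 → best response Bridge.
Driver A against Bridge: payoffs 2, -1, -3, 1, -8 → best response Highway.
Driver A against Tunnel: payoffs -7, -1, 5, 8, 4 → best response Tunnel.
Driver A against Backroad: payoffs -2, -7, 3, -6, -1 → best response Bridge.
Driver B against Highway: payoffs 2, -4, 6, 7 → best response Backroad.
Driver B against Avenue: payoffs 5, 4, 2, -5 → best response Avenue.
Driver B against Bridge: payoffs -4, -3, 1, -7 → best response Tunnel.
Driver B against Tunnel: payoffs -5, 8, 1, 2 → best response Bridge.
Driver B against Backroad: payoffs 2, 4, -9, -2 → best response Bridge.
No profile is a mutual best response for all players.

There is no pure-strategy Nash equilibrium.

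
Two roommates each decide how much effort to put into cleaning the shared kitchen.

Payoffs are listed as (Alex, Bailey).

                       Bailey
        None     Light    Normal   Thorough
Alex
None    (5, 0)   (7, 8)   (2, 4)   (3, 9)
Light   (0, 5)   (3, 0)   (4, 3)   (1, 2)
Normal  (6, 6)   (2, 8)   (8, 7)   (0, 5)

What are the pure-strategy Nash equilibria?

Alex against None: payoffs 5, 0, 6 → best response Normal.
Alex against Light: payoffs 7, 3, 2 → best response None.
Alex against Normal: payoffs 2, 4, 8 → best response Normal.
Alex against Thorough: payoffs 3, 1, 0 → best response None.
Bailey against None: payoffs 0, 8, 4, 9 → best response Thorough.
Bailey against Light: payoffs 5, 0, 3, 2 → best response None.
Bailey against Normal: payoffs 6, 8, 7, 5 → best response Light.
Mutual best responses: (None, Thorough).

The unique pure-strategy Nash equilibrium is (None, Thorough).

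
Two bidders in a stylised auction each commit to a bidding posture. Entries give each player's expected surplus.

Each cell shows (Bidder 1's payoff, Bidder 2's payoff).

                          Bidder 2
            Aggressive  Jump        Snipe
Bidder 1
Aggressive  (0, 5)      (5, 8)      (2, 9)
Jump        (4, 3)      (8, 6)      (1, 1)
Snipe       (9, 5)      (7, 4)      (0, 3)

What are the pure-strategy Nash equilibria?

Pure-strategy Nash equilibria: (Aggressive, Snipe), (Jump, Jump), (Snipe, Aggressive)

Mark each player's best response to every combination of opponents' strategies; a profile where every player is best-responding is a pure Nash equilibrium.
Bidder 1 against Aggressive: payoffs 0, 4, 9 → best response Snipe.
Bidder 1 against Jump: payoffs 5, 8, 7 → best response Jump.
Bidder 1 against Snipe: payoffs 2, 1, 0 → best response Aggressive.
Bidder 2 against Aggressive: payoffs 5, 8, 9 → best response Snipe.
Bidder 2 against Jump: payoffs 3, 6, 1 → best response Jump.
Bidder 2 against Snipe: payoffs 5, 4, 3 → best response Aggressive.
Mutual best responses: (Aggressive, Snipe); (Jump, Jump); (Snipe, Aggressive).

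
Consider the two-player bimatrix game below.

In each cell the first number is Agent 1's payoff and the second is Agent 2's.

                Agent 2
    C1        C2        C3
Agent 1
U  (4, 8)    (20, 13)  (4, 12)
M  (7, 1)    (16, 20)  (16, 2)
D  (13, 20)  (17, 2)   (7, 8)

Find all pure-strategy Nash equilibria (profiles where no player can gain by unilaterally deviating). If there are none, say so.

Pure-strategy Nash equilibria: (U, C2), (D, C1)

Agent 1 against C1: payoffs 4, 7, 13 → best response D.
Agent 1 against C2: payoffs 20, 16, 17 → best response U.
Agent 1 against C3: payoffs 4, 16, 7 → best response M.
Agent 2 against U: payoffs 8, 13, 12 → best response C2.
Agent 2 against M: payoffs 1, 20, 2 → best response C2.
Agent 2 against D: payoffs 20, 2, 8 → best response C1.
Mutual best responses: (U, C2); (D, C1).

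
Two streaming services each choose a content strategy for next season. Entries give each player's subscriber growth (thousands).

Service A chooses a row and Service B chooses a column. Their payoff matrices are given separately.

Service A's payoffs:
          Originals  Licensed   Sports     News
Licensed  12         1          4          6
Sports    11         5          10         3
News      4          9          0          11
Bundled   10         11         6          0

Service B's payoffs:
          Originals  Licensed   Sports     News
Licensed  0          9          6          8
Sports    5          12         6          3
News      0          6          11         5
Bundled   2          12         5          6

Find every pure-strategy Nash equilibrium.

Service A against Originals: payoffs 12, 11, 4, 10 → best response Licensed.
Service A against Licensed: payoffs 1, 5, 9, 11 → best response Bundled.
Service A against Sports: payoffs 4, 10, 0, 6 → best response Sports.
Service A against News: payoffs 6, 3, 11, 0 → best response News.
Service B against Licensed: payoffs 0, 9, 6, 8 → best response Licensed.
Service B against Sports: payoffs 5, 12, 6, 3 → best response Licensed.
Service B against News: payoffs 0, 6, 11, 5 → best response Sports.
Service B against Bundled: payoffs 2, 12, 5, 6 → best response Licensed.
Mutual best responses: (Bundled, Licensed).

The unique pure-strategy Nash equilibrium is (Bundled, Licensed).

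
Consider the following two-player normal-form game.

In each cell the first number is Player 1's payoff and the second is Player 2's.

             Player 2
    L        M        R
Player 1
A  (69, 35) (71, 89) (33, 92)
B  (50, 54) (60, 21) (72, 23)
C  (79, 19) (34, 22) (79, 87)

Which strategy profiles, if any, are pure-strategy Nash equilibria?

Mark each player's best response to every combination of opponents' strategies; a profile where every player is best-responding is a pure Nash equilibrium.
Player 1 against L: payoffs 69, 50, 79 → best response C.
Player 1 against M: payoffs 71, 60, 34 → best response A.
Player 1 against R: payoffs 33, 72, 79 → best response C.
Player 2 against A: payoffs 35, 89, 92 → best response R.
Player 2 against B: payoffs 54, 21, 23 → best response L.
Player 2 against C: payoffs 19, 22, 87 → best response R.
Mutual best responses: (C, R).

(C, R)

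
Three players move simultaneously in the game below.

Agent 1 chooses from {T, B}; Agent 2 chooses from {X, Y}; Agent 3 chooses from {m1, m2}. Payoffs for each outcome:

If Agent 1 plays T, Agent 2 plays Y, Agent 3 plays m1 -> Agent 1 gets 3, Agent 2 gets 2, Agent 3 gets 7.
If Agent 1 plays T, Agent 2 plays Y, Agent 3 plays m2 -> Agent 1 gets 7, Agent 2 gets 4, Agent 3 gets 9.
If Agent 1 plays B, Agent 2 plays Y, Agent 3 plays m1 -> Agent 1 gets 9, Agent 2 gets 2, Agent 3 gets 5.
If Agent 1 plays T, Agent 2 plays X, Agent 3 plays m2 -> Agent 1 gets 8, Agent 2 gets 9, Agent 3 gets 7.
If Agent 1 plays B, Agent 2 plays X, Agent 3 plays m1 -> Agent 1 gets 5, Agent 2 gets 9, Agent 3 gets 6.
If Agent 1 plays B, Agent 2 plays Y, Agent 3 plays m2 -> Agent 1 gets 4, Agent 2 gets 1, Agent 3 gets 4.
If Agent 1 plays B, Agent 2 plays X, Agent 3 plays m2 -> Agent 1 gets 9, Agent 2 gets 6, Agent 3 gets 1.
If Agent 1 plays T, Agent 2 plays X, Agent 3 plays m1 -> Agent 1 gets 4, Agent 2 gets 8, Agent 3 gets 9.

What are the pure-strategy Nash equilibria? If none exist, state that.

Check each profile: it is a Nash equilibrium iff no player can strictly gain by switching unilaterally.
(T, X, m1): Agent 1 can switch to B (4 → 5). Not NE.
(T, X, m2): Agent 1 can switch to B (8 → 9). Not NE.
(T, Y, m1): Agent 1 can switch to B (3 → 9). Not NE.
(T, Y, m2): Agent 2 can switch to X (4 → 9). Not NE.
(B, X, m1): Agent 1 gets 5, best alternative 4; Agent 2 gets 9, best alternative 2; Agent 3 gets 6, best alternative 1. No profitable deviation — NE.
(B, X, m2): Agent 3 can switch to m1 (1 → 6). Not NE.
(B, Y, m1): Agent 2 can switch to X (2 → 9). Not NE.
(B, Y, m2): Agent 1 can switch to T (4 → 7). Not NE.

Pure NE: (B, X, m1)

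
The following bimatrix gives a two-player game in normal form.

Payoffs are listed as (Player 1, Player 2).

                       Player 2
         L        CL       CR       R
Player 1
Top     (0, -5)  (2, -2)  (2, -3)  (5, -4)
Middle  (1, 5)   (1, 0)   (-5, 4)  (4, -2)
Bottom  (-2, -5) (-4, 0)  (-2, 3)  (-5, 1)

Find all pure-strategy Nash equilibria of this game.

Mark each player's best response to every combination of opponents' strategies; a profile where every player is best-responding is a pure Nash equilibrium.
Player 1 against L: payoffs 0, 1, -2 → best response Middle.
Player 1 against CL: payoffs 2, 1, -4 → best response Top.
Player 1 against CR: payoffs 2, -5, -2 → best response Top.
Player 1 against R: payoffs 5, 4, -5 → best response Top.
Player 2 against Top: payoffs -5, -2, -3, -4 → best response CL.
Player 2 against Middle: payoffs 5, 0, 4, -2 → best response L.
Player 2 against Bottom: payoffs -5, 0, 3, 1 → best response CR.
Mutual best responses: (Top, CL); (Middle, L).

The pure Nash equilibria are (Top, CL) and (Middle, L).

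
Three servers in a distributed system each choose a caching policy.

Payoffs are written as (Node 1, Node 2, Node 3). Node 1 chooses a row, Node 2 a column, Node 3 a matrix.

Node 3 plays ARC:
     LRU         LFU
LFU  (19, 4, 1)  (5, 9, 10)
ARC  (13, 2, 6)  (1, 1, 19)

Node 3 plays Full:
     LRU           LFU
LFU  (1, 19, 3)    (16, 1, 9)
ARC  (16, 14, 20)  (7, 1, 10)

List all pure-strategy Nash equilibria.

(LFU, LRU, ARC): Node 2 can switch to LFU (4 → 9). Not NE.
(LFU, LRU, Full): Node 1 can switch to ARC (1 → 16). Not NE.
(LFU, LFU, ARC): Node 1 gets 5, best alternative 1; Node 2 gets 9, best alternative 4; Node 3 gets 10, best alternative 9. No profitable deviation — NE.
(LFU, LFU, Full): Node 2 can switch to LRU (1 → 19). Not NE.
(ARC, LRU, ARC): Node 1 can switch to LFU (13 → 19). Not NE.
(ARC, LRU, Full): Node 1 gets 16, best alternative 1; Node 2 gets 14, best alternative 1; Node 3 gets 20, best alternative 6. No profitable deviation — NE.
(ARC, LFU, ARC): Node 1 can switch to LFU (1 → 5). Not NE.
(ARC, LFU, Full): Node 1 can switch to LFU (7 → 16). Not NE.

The pure Nash equilibria are (LFU, LFU, ARC); (ARC, LRU, Full).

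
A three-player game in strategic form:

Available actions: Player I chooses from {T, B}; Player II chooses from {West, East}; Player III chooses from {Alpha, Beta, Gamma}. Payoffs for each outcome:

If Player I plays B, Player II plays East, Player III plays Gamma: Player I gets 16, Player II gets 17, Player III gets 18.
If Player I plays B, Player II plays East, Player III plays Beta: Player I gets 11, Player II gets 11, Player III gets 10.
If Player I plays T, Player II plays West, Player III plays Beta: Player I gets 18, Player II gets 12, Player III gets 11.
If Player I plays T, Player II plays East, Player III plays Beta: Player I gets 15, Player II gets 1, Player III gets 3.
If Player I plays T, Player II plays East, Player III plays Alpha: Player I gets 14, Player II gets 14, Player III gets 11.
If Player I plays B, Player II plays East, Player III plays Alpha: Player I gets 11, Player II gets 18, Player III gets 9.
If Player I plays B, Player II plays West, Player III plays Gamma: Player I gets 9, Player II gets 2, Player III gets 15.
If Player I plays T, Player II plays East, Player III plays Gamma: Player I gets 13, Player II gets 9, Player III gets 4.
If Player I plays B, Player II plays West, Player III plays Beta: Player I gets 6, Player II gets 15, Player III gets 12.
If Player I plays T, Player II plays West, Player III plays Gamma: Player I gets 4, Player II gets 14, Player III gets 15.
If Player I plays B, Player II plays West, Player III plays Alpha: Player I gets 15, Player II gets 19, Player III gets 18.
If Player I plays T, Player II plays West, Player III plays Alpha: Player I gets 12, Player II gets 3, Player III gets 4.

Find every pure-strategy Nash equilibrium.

(T, West, Alpha): Player I can switch to B (12 → 15). Not NE.
(T, West, Beta): Player III can switch to Gamma (11 → 15). Not NE.
(T, West, Gamma): Player I can switch to B (4 → 9). Not NE.
(T, East, Alpha): Player I gets 14, best alternative 11; Player II gets 14, best alternative 3; Player III gets 11, best alternative 4. No profitable deviation — NE.
(T, East, Beta): Player II can switch to West (1 → 12). Not NE.
(T, East, Gamma): Player I can switch to B (13 → 16). Not NE.
(B, West, Alpha): Player I gets 15, best alternative 12; Player II gets 19, best alternative 18; Player III gets 18, best alternative 15. No profitable deviation — NE.
(B, West, Beta): Player I can switch to T (6 → 18). Not NE.
(B, West, Gamma): Player II can switch to East (2 → 17). Not NE.
(B, East, Alpha): Player I can switch to T (11 → 14). Not NE.
(B, East, Gamma): Player I gets 16, best alternative 13; Player II gets 17, best alternative 2; Player III gets 18, best alternative 10. No profitable deviation — NE.
(The remaining 1 profile has a profitable deviation by the same check.)

(T, East, Alpha), (B, West, Alpha), (B, East, Gamma)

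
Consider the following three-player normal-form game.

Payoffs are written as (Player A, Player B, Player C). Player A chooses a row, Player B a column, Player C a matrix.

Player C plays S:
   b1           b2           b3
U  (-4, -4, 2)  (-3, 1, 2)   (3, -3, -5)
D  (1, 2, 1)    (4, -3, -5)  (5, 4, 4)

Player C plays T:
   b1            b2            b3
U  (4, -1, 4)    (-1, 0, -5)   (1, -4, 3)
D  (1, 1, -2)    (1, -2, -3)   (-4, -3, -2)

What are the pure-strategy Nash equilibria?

Pure NE: (D, b3, S)

Player A against (b1, S): payoffs -4, 1 → best response D.
Player A against (b1, T): payoffs 4, 1 → best response U.
Player A against (b2, S): payoffs -3, 4 → best response D.
Player A against (b2, T): payoffs -1, 1 → best response D.
Player A against (b3, S): payoffs 3, 5 → best response D.
Player A against (b3, T): payoffs 1, -4 → best response U.
Player B against (U, S): payoffs -4, 1, -3 → best response b2.
Player B against (U, T): payoffs -1, 0, -4 → best response b2.
Player B against (D, S): payoffs 2, -3, 4 → best response b3.
Player B against (D, T): payoffs 1, -2, -3 → best response b1.
Player C against (U, b1): payoffs 2, 4 → best response T.
Player C against (U, b2): payoffs 2, -5 → best response S.
Player C against (U, b3): payoffs -5, 3 → best response T.
Player C against (D, b1): payoffs 1, -2 → best response S.
Player C against (D, b2): payoffs -5, -3 → best response T.
Player C against (D, b3): payoffs 4, -2 → best response S.
Mutual best responses: (D, b3, S).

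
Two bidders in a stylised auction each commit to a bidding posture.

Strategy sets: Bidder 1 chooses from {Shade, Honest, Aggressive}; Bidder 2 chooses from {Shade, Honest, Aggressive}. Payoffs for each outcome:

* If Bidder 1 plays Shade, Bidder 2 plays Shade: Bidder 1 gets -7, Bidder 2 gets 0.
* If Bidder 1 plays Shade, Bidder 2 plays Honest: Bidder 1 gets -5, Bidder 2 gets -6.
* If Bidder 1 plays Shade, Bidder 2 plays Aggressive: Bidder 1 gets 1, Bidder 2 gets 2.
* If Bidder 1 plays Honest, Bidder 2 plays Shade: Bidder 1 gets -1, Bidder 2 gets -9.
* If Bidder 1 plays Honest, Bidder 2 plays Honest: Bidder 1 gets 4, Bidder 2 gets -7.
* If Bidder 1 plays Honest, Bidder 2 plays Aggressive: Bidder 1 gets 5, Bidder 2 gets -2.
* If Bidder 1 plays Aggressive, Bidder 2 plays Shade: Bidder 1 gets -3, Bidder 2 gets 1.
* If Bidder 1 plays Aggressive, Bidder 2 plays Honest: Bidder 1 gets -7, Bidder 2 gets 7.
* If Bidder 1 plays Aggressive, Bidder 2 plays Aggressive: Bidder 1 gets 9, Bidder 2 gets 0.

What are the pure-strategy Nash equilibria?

This game has no pure Nash equilibrium.

For each player, find the best response to each opponent profile; mutual best responses are the pure NE.
Bidder 1 against Shade: payoffs -7, -1, -3 → best response Honest.
Bidder 1 against Honest: payoffs -5, 4, -7 → best response Honest.
Bidder 1 against Aggressive: payoffs 1, 5, 9 → best response Aggressive.
Bidder 2 against Shade: payoffs 0, -6, 2 → best response Aggressive.
Bidder 2 against Honest: payoffs -9, -7, -2 → best response Aggressive.
Bidder 2 against Aggressive: payoffs 1, 7, 0 → best response Honest.
No profile is a mutual best response for all players.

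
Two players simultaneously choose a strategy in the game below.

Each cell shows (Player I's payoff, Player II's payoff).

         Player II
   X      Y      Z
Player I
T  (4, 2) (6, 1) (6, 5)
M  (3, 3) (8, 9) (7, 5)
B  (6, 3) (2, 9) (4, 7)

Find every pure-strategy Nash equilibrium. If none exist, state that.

The unique pure-strategy Nash equilibrium is (M, Y).

Player I against X: payoffs 4, 3, 6 → best response B.
Player I against Y: payoffs 6, 8, 2 → best response M.
Player I against Z: payoffs 6, 7, 4 → best response M.
Player II against T: payoffs 2, 1, 5 → best response Z.
Player II against M: payoffs 3, 9, 5 → best response Y.
Player II against B: payoffs 3, 9, 7 → best response Y.
Mutual best responses: (M, Y).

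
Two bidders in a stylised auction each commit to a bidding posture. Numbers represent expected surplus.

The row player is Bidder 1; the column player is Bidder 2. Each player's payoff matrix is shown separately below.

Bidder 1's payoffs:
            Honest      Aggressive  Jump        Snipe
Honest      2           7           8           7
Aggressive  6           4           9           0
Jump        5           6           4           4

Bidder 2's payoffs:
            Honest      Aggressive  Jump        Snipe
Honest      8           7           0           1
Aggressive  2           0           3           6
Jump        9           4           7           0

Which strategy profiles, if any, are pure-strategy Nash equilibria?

No pure-strategy Nash equilibrium.

For each strategy profile, look for a profitable unilateral deviation.
(Honest, Honest): Bidder 1 can switch to Aggressive (2 → 6). Not NE.
(Honest, Aggressive): Bidder 2 can switch to Honest (7 → 8). Not NE.
(Honest, Jump): Bidder 1 can switch to Aggressive (8 → 9). Not NE.
(Honest, Snipe): Bidder 2 can switch to Honest (1 → 8). Not NE.
(Aggressive, Honest): Bidder 2 can switch to Jump (2 → 3). Not NE.
(Aggressive, Aggressive): Bidder 1 can switch to Honest (4 → 7). Not NE.
(Aggressive, Jump): Bidder 2 can switch to Snipe (3 → 6). Not NE.
(Aggressive, Snipe): Bidder 1 can switch to Honest (0 → 7). Not NE.
(Jump, Honest): Bidder 1 can switch to Aggressive (5 → 6). Not NE.
(Jump, Aggressive): Bidder 1 can switch to Honest (6 → 7). Not NE.
(Jump, Jump): Bidder 1 can switch to Honest (4 → 8). Not NE.
(Jump, Snipe): Bidder 1 can switch to Honest (4 → 7). Not NE.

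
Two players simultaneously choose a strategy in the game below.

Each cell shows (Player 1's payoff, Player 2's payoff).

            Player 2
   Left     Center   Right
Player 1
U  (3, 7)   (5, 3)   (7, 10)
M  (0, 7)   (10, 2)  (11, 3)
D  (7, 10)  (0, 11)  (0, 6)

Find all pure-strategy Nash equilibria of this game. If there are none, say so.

There is no pure-strategy Nash equilibrium.

Player 1 against Left: payoffs 3, 0, 7 → best response D.
Player 1 against Center: payoffs 5, 10, 0 → best response M.
Player 1 against Right: payoffs 7, 11, 0 → best response M.
Player 2 against U: payoffs 7, 3, 10 → best response Right.
Player 2 against M: payoffs 7, 2, 3 → best response Left.
Player 2 against D: payoffs 10, 11, 6 → best response Center.
No profile is a mutual best response for all players.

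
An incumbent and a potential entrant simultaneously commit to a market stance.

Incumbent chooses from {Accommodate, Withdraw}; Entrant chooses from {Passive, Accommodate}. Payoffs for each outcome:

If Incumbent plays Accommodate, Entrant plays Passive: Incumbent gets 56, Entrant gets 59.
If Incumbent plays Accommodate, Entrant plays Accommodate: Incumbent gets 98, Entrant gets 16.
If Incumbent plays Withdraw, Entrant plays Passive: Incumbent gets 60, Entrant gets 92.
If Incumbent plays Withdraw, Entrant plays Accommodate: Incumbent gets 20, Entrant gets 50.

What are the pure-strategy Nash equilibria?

For each player, find the best response to each opponent profile; mutual best responses are the pure NE.
Incumbent against Passive: payoffs 56, 60 → best response Withdraw.
Incumbent against Accommodate: payoffs 98, 20 → best response Accommodate.
Entrant against Accommodate: payoffs 59, 16 → best response Passive.
Entrant against Withdraw: payoffs 92, 50 → best response Passive.
Mutual best responses: (Withdraw, Passive).

Pure NE: (Withdraw, Passive)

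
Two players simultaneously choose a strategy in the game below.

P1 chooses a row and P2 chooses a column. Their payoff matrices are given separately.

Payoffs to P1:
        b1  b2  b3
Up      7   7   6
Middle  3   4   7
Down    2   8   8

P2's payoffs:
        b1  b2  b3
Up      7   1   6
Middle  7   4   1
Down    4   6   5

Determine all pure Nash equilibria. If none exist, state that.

Check each profile: it is a Nash equilibrium iff no player can strictly gain by switching unilaterally.
(Up, b1): P1 gets 7, best alternative 3; P2 gets 7, best alternative 6. No profitable deviation — NE.
(Up, b2): P1 can switch to Down (7 → 8). Not NE.
(Up, b3): P1 can switch to Middle (6 → 7). Not NE.
(Middle, b1): P1 can switch to Up (3 → 7). Not NE.
(Middle, b2): P1 can switch to Up (4 → 7). Not NE.
(Middle, b3): P1 can switch to Down (7 → 8). Not NE.
(Down, b1): P1 can switch to Up (2 → 7). Not NE.
(Down, b2): P1 gets 8, best alternative 7; P2 gets 6, best alternative 5. No profitable deviation — NE.
(The remaining 1 profile has a profitable deviation by the same check.)

Pure-strategy Nash equilibria: (Up, b1) and (Down, b2)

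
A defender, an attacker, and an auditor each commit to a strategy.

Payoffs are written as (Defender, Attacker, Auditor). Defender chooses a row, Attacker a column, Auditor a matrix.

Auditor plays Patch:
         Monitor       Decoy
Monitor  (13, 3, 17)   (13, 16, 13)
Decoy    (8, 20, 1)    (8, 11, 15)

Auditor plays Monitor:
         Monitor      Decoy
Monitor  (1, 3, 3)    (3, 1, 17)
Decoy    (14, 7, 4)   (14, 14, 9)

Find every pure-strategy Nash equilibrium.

(Monitor, Monitor, Patch): Attacker can switch to Decoy (3 → 16). Not NE.
(Monitor, Monitor, Monitor): Defender can switch to Decoy (1 → 14). Not NE.
(Monitor, Decoy, Patch): Auditor can switch to Monitor (13 → 17). Not NE.
(Monitor, Decoy, Monitor): Defender can switch to Decoy (3 → 14). Not NE.
(Decoy, Monitor, Patch): Defender can switch to Monitor (8 → 13). Not NE.
(Decoy, Monitor, Monitor): Attacker can switch to Decoy (7 → 14). Not NE.
(The remaining 2 profiles each have a profitable deviation by the same check.)

This game has no pure Nash equilibrium.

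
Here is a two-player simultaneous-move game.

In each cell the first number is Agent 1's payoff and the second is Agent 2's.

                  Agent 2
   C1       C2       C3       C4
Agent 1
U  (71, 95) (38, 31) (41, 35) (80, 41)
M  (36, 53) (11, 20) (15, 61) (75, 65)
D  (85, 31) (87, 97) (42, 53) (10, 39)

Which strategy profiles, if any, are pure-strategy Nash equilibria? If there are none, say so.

The unique pure-strategy Nash equilibrium is (D, C2).

Mark each player's best response to every combination of opponents' strategies; a profile where every player is best-responding is a pure Nash equilibrium.
Agent 1 against C1: payoffs 71, 36, 85 → best response D.
Agent 1 against C2: payoffs 38, 11, 87 → best response D.
Agent 1 against C3: payoffs 41, 15, 42 → best response D.
Agent 1 against C4: payoffs 80, 75, 10 → best response U.
Agent 2 against U: payoffs 95, 31, 35, 41 → best response C1.
Agent 2 against M: payoffs 53, 20, 61, 65 → best response C4.
Agent 2 against D: payoffs 31, 97, 53, 39 → best response C2.
Mutual best responses: (D, C2).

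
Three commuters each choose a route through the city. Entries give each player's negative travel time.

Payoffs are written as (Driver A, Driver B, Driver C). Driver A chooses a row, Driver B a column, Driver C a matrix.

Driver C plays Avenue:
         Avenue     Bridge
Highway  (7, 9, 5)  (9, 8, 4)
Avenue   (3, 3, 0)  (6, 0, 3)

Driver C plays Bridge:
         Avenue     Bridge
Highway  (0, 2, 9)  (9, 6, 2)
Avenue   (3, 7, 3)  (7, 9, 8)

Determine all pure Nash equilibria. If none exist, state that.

Driver A against (Avenue, Avenue): payoffs 7, 3 → best response Highway.
Driver A against (Avenue, Bridge): payoffs 0, 3 → best response Avenue.
Driver A against (Bridge, Avenue): payoffs 9, 6 → best response Highway.
Driver A against (Bridge, Bridge): payoffs 9, 7 → best response Highway.
Driver B against (Highway, Avenue): payoffs 9, 8 → best response Avenue.
Driver B against (Highway, Bridge): payoffs 2, 6 → best response Bridge.
Driver B against (Avenue, Avenue): payoffs 3, 0 → best response Avenue.
Driver B against (Avenue, Bridge): payoffs 7, 9 → best response Bridge.
Driver C against (Highway, Avenue): payoffs 5, 9 → best response Bridge.
Driver C against (Highway, Bridge): payoffs 4, 2 → best response Avenue.
Driver C against (Avenue, Avenue): payoffs 0, 3 → best response Bridge.
Driver C against (Avenue, Bridge): payoffs 3, 8 → best response Bridge.
No profile is a mutual best response for all players.

none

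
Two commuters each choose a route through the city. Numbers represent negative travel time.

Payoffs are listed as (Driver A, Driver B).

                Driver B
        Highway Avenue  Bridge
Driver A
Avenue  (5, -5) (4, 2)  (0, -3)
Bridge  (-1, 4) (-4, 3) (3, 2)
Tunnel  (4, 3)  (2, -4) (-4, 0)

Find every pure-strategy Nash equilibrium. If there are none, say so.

(Avenue, Avenue)

(Avenue, Highway): Driver B can switch to Avenue (-5 → 2). Not NE.
(Avenue, Avenue): Driver A gets 4, best alternative 2; Driver B gets 2, best alternative -3. No profitable deviation — NE.
(Avenue, Bridge): Driver A can switch to Bridge (0 → 3). Not NE.
(Bridge, Highway): Driver A can switch to Avenue (-1 → 5). Not NE.
(Bridge, Avenue): Driver A can switch to Avenue (-4 → 4). Not NE.
(Bridge, Bridge): Driver B can switch to Highway (2 → 4). Not NE.
(Tunnel, Highway): Driver A can switch to Avenue (4 → 5). Not NE.
(Tunnel, Avenue): Driver A can switch to Avenue (2 → 4). Not NE.
(Tunnel, Bridge): Driver A can switch to Avenue (-4 → 0). Not NE.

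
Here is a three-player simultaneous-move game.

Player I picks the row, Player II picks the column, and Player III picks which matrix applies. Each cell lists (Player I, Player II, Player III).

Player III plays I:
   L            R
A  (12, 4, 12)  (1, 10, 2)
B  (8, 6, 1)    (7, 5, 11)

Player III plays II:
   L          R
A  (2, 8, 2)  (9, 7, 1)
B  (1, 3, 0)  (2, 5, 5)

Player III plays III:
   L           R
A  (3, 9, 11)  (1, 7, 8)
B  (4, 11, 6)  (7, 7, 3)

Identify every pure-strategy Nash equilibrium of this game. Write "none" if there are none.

Check each profile: it is a Nash equilibrium iff no player can strictly gain by switching unilaterally.
(A, L, I): Player II can switch to R (4 → 10). Not NE.
(A, L, II): Player III can switch to I (2 → 12). Not NE.
(A, L, III): Player I can switch to B (3 → 4). Not NE.
(A, R, I): Player I can switch to B (1 → 7). Not NE.
(A, R, II): Player II can switch to L (7 → 8). Not NE.
(A, R, III): Player I can switch to B (1 → 7). Not NE.
(B, L, I): Player I can switch to A (8 → 12). Not NE.
(B, L, II): Player I can switch to A (1 → 2). Not NE.
(B, L, III): Player I gets 4, best alternative 3; Player II gets 11, best alternative 7; Player III gets 6, best alternative 1. No profitable deviation — NE.
(B, R, I): Player II can switch to L (5 → 6). Not NE.
(B, R, II): Player I can switch to A (2 → 9). Not NE.
(B, R, III): Player II can switch to L (7 → 11). Not NE.

Pure NE: (B, L, III)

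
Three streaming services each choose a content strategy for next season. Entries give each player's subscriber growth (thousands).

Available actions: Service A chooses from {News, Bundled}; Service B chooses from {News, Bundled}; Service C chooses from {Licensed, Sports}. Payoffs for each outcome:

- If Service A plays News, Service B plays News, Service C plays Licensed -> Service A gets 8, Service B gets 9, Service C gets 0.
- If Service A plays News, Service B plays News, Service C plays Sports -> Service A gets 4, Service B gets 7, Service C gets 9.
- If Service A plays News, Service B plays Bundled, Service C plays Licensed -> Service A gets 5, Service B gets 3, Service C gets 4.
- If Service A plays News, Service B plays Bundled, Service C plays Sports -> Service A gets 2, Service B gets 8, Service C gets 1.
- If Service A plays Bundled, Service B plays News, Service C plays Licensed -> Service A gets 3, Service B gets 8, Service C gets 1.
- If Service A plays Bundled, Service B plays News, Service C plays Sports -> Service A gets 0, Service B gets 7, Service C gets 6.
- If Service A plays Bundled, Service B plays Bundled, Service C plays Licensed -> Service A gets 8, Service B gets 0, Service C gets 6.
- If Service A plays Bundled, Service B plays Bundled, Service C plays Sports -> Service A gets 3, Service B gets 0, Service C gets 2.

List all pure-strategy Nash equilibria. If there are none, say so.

Mark each player's best response to every combination of opponents' strategies; a profile where every player is best-responding is a pure Nash equilibrium.
Service A against (News, Licensed): payoffs 8, 3 → best response News.
Service A against (News, Sports): payoffs 4, 0 → best response News.
Service A against (Bundled, Licensed): payoffs 5, 8 → best response Bundled.
Service A against (Bundled, Sports): payoffs 2, 3 → best response Bundled.
Service B against (News, Licensed): payoffs 9, 3 → best response News.
Service B against (News, Sports): payoffs 7, 8 → best response Bundled.
Service B against (Bundled, Licensed): payoffs 8, 0 → best response News.
Service B against (Bundled, Sports): payoffs 7, 0 → best response News.
Service C against (News, News): payoffs 0, 9 → best response Sports.
Service C against (News, Bundled): payoffs 4, 1 → best response Licensed.
Service C against (Bundled, News): payoffs 1, 6 → best response Sports.
Service C against (Bundled, Bundled): payoffs 6, 2 → best response Licensed.
No profile is a mutual best response for all players.

No pure-strategy Nash equilibrium.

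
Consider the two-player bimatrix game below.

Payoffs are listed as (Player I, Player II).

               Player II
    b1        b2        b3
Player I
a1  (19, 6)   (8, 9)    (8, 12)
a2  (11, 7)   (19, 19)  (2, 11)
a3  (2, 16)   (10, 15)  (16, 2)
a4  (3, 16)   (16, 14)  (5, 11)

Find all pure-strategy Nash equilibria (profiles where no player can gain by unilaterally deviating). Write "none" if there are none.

The unique pure-strategy Nash equilibrium is (a2, b2).

(a1, b1): Player II can switch to b2 (6 → 9). Not NE.
(a1, b2): Player I can switch to a2 (8 → 19). Not NE.
(a1, b3): Player I can switch to a3 (8 → 16). Not NE.
(a2, b1): Player I can switch to a1 (11 → 19). Not NE.
(a2, b2): Player I gets 19, best alternative 16; Player II gets 19, best alternative 11. No profitable deviation — NE.
(a2, b3): Player I can switch to a1 (2 → 8). Not NE.
(a3, b1): Player I can switch to a1 (2 → 19). Not NE.
(a3, b2): Player I can switch to a2 (10 → 19). Not NE.
(a3, b3): Player II can switch to b1 (2 → 16). Not NE.
(The remaining 3 profiles each have a profitable deviation by the same check.)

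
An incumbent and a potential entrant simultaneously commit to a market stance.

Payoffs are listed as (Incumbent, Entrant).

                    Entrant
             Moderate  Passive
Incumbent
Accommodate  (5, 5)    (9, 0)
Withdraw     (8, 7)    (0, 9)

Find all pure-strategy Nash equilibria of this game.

(Accommodate, Moderate): Incumbent can switch to Withdraw (5 → 8). Not NE.
(Accommodate, Passive): Entrant can switch to Moderate (0 → 5). Not NE.
(Withdraw, Moderate): Entrant can switch to Passive (7 → 9). Not NE.
(Withdraw, Passive): Incumbent can switch to Accommodate (0 → 9). Not NE.

There is no pure-strategy Nash equilibrium.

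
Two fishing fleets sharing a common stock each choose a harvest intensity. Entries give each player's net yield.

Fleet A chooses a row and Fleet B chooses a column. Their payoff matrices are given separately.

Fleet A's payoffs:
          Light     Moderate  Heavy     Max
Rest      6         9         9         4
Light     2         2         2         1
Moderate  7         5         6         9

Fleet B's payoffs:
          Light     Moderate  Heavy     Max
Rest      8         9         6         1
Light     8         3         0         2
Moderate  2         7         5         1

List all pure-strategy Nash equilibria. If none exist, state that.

Fleet A against Light: payoffs 6, 2, 7 → best response Moderate.
Fleet A against Moderate: payoffs 9, 2, 5 → best response Rest.
Fleet A against Heavy: payoffs 9, 2, 6 → best response Rest.
Fleet A against Max: payoffs 4, 1, 9 → best response Moderate.
Fleet B against Rest: payoffs 8, 9, 6, 1 → best response Moderate.
Fleet B against Light: payoffs 8, 3, 0, 2 → best response Light.
Fleet B against Moderate: payoffs 2, 7, 5, 1 → best response Moderate.
Mutual best responses: (Rest, Moderate).

(Rest, Moderate)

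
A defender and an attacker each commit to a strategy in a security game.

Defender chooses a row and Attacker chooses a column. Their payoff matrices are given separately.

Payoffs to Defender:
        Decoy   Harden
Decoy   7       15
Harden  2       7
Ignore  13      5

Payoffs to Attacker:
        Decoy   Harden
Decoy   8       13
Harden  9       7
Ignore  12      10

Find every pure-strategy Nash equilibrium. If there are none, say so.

Pure-strategy Nash equilibria: (Decoy, Harden); (Ignore, Decoy)

For each player, find the best response to each opponent profile; mutual best responses are the pure NE.
Defender against Decoy: payoffs 7, 2, 13 → best response Ignore.
Defender against Harden: payoffs 15, 7, 5 → best response Decoy.
Attacker against Decoy: payoffs 8, 13 → best response Harden.
Attacker against Harden: payoffs 9, 7 → best response Decoy.
Attacker against Ignore: payoffs 12, 10 → best response Decoy.
Mutual best responses: (Decoy, Harden); (Ignore, Decoy).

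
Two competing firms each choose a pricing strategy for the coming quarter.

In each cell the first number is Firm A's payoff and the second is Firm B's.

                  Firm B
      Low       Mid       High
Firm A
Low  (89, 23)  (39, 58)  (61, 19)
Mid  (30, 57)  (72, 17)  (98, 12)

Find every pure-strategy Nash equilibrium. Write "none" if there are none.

none

(Low, Low): Firm B can switch to Mid (23 → 58). Not NE.
(Low, Mid): Firm A can switch to Mid (39 → 72). Not NE.
(Low, High): Firm A can switch to Mid (61 → 98). Not NE.
(Mid, Low): Firm A can switch to Low (30 → 89). Not NE.
(Mid, Mid): Firm B can switch to Low (17 → 57). Not NE.
(Mid, High): Firm B can switch to Low (12 → 57). Not NE.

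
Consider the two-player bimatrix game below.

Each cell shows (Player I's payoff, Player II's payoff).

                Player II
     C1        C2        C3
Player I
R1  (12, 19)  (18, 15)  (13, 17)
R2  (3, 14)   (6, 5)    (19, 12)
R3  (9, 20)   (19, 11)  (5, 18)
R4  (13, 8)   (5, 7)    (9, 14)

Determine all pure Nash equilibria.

No pure-strategy Nash equilibrium.

(R1, C1): Player I can switch to R4 (12 → 13). Not NE.
(R1, C2): Player I can switch to R3 (18 → 19). Not NE.
(R1, C3): Player I can switch to R2 (13 → 19). Not NE.
(R2, C1): Player I can switch to R1 (3 → 12). Not NE.
(R2, C2): Player I can switch to R1 (6 → 18). Not NE.
(R2, C3): Player II can switch to C1 (12 → 14). Not NE.
(R3, C1): Player I can switch to R1 (9 → 12). Not NE.
(R3, C2): Player II can switch to C1 (11 → 20). Not NE.
(R3, C3): Player I can switch to R1 (5 → 13). Not NE.
(R4, C1): Player II can switch to C3 (8 → 14). Not NE.
(R4, C2): Player I can switch to R1 (5 → 18). Not NE.
(R4, C3): Player I can switch to R1 (9 → 13). Not NE.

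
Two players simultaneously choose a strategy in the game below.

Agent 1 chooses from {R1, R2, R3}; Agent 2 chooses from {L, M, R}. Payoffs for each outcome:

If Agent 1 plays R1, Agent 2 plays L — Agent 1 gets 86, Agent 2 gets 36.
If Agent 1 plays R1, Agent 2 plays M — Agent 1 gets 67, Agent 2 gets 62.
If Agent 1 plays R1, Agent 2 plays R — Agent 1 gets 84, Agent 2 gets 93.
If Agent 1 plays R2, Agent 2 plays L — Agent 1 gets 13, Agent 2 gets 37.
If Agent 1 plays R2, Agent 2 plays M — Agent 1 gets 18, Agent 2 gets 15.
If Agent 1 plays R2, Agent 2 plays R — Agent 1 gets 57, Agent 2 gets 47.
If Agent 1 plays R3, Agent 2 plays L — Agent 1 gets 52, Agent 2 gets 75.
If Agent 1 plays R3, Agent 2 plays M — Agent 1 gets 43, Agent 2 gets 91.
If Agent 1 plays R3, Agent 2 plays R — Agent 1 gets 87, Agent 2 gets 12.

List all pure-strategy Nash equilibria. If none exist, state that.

There is no pure-strategy Nash equilibrium.

Agent 1 against L: payoffs 86, 13, 52 → best response R1.
Agent 1 against M: payoffs 67, 18, 43 → best response R1.
Agent 1 against R: payoffs 84, 57, 87 → best response R3.
Agent 2 against R1: payoffs 36, 62, 93 → best response R.
Agent 2 against R2: payoffs 37, 15, 47 → best response R.
Agent 2 against R3: payoffs 75, 91, 12 → best response M.
No profile is a mutual best response for all players.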